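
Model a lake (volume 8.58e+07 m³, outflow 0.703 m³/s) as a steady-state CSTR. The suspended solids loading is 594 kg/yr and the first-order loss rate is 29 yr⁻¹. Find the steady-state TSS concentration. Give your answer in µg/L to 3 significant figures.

0.237 µg/L

Outflow Q = 0.703 m³/s × 3.156e+07 s/yr = 2.218e+07 m³/yr.
Steady-state CSTR mass balance: W = Q·C + k·V·C, so C = W/(Q + kV).
Q + kV = 2.218e+07 + 29·8.58e+07 = 2.51e+09 m³/yr.
C = 594/2.51e+09 = 2.366e-07 kg/m³ = 0.0002366 mg/L = 0.2366 µg/L.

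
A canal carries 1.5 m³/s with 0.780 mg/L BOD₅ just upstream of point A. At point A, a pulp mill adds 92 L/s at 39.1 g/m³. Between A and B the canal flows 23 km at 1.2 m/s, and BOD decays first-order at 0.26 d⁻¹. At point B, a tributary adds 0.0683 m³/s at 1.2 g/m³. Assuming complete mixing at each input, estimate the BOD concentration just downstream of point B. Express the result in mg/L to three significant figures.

92 L/s = 0.092 m³/s.
After input A: C = (1.5·0.78 + 0.092·39.1) / 1.592 = 2.994 mg/L.
Over the 23 km reach to input B (t = 1.917e+04 s = 0.2218 d), decay gives C = 2.994·exp(−0.26·0.2218) = 2.827 mg/L.
After input B: C = (1.592·2.827 + 0.0683·1.2) / 1.66 = 2.76 mg/L.

2.76 mg/L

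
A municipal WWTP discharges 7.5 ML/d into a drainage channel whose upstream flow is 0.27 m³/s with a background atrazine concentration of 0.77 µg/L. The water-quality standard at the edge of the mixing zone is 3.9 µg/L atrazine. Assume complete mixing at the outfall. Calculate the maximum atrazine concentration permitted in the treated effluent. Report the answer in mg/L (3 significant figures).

7.5 ML/d = 0.08681 m³/s.
0.77 µg/L = 0.00077 mg/L.
3.9 µg/L = 0.0039 mg/L.
Mass balance: 0.0039·0.3568 = 0.08681·Cₑ + 0.27·0.00077.
Cₑ = (0.001392 − 0.0002079) / 0.08681 = 0.01364 mg/L.

0.0136 mg/L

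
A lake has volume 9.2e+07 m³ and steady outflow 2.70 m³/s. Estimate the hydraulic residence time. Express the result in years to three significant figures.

1.08 yr

Q = 2.70 m³/s × 3.156e+07 s/yr = 8.521e+07 m³/yr.
Hydraulic residence time τ = V/Q = 9.2e+07/8.521e+07 = 1.08 yr.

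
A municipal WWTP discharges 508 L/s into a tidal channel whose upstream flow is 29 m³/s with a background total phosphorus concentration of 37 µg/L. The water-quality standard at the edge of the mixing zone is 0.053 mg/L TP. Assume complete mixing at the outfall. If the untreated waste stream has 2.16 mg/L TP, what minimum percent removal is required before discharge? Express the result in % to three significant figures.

508 L/s = 0.508 m³/s.
37 µg/L = 0.037 mg/L.
Mass balance: 0.053·29.51 = 0.508·Cₑ + 29·0.037.
Cₑ = (1.564 − 1.073) / 0.508 = 0.9664 mg/L.
Required removal = 1 − 0.9664/2.16 = 55.26 %.

55.3 %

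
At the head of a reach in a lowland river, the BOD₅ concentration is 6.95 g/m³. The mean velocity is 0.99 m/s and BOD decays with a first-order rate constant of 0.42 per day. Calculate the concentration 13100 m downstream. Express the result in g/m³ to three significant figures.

Travel time t = 13100 m / 0.99 m/s = 1.31e+04/0.99 = 1.323e+04 s = 0.1532 d.
First-order decay: C = 6.95·exp(−0.42·0.1532) = 6.95·0.9377 = 6.517 g/m³.

6.52 g/m³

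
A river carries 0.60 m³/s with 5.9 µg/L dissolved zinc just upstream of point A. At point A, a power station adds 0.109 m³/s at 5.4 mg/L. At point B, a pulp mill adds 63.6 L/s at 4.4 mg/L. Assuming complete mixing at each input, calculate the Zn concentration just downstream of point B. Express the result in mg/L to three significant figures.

5.9 µg/L = 0.0059 mg/L.
After input A: C = (0.6·0.0059 + 0.109·5.4) / 0.709 = 0.8352 mg/L.
63.6 L/s = 0.0636 m³/s.
After input B: C = (0.709·0.8352 + 0.0636·4.4) / 0.7726 = 1.129 mg/L.

1.13 mg/L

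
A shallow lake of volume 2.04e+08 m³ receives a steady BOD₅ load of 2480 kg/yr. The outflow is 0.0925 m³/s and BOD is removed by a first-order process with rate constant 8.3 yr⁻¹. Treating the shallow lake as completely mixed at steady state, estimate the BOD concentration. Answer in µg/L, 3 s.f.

Outflow Q = 0.0925 m³/s × 3.156e+07 s/yr = 2.919e+06 m³/yr.
Steady-state CSTR mass balance: W = Q·C + k·V·C, so C = W/(Q + kV).
Q + kV = 2.919e+06 + 8.3·2.04e+08 = 1.696e+09 m³/yr.
C = 2480/1.696e+09 = 1.462e-06 kg/m³ = 0.001462 mg/L = 1.462 µg/L.

1.46 µg/L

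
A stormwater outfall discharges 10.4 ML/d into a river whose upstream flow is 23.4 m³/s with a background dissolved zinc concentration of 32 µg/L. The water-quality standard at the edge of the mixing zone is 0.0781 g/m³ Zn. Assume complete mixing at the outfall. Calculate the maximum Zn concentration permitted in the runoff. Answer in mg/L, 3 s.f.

9.04 mg/L

10.4 ML/d = 0.1204 m³/s.
32 µg/L = 0.032 mg/L.
Mass balance: 0.0781·23.52 = 0.1204·Cₑ + 23.4·0.032.
Cₑ = (1.837 − 0.7488) / 0.1204 = 9.04 mg/L.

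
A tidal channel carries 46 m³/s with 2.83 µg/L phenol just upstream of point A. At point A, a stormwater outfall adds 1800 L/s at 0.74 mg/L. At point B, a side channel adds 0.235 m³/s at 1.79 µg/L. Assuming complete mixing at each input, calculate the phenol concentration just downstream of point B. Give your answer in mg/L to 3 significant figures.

0.0304 mg/L

2.83 µg/L = 0.00283 mg/L.
1800 L/s = 1.8 m³/s.
After input A: C = (46·0.00283 + 1.8·0.74) / 47.8 = 0.03059 mg/L.
1.79 µg/L = 0.00179 mg/L.
After input B: C = (47.8·0.03059 + 0.235·0.00179) / 48.03 = 0.03045 mg/L.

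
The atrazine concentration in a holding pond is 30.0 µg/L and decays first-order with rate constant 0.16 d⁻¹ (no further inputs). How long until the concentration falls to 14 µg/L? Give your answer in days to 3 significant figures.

4.76 d

t = ln(C₀/C)/k = ln(30.0/14)/0.16 = 0.7621/0.16 = 4.763 d.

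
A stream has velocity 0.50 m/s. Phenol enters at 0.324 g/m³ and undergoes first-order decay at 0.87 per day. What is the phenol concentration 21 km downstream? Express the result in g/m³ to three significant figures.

0.212 g/m³

Travel time t = 21 km / 0.50 m/s = 2.1e+04/0.50 = 4.2e+04 s = 0.4861 d.
First-order decay: C = 0.324·exp(−0.87·0.4861) = 0.324·0.6551 = 0.2123 g/m³.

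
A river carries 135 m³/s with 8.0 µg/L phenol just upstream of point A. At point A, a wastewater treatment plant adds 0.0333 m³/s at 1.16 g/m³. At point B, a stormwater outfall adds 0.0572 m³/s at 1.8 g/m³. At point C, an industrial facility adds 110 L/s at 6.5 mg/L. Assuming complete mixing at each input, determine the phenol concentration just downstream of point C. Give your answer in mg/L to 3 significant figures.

0.0143 mg/L

8.0 µg/L = 0.008 mg/L.
After input A: C = (135·0.008 + 0.0333·1.16) / 135 = 0.008284 mg/L.
After input B: C = (135·0.008284 + 0.0572·1.8) / 135.1 = 0.009043 mg/L.
110 L/s = 0.11 m³/s.
After input C: C = (135.1·0.009043 + 0.11·6.5) / 135.2 = 0.01432 mg/L.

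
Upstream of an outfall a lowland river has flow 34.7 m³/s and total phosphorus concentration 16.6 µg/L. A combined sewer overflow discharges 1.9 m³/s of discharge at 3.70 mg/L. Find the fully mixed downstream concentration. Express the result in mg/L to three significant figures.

16.6 µg/L = 0.0166 mg/L.
Conservation of mass across the mixing zone: C = (1.9·3.7 + 34.7·0.0166) / (1.9 + 34.7) = 7.606/36.6 = 0.2078 mg/L.

0.208 mg/L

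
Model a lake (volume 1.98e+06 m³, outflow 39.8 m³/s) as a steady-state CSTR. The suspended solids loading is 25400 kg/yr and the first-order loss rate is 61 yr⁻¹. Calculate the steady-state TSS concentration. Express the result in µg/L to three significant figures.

18.4 µg/L

Outflow Q = 39.8 m³/s × 3.156e+07 s/yr = 1.256e+09 m³/yr.
Steady-state CSTR mass balance: W = Q·C + k·V·C, so C = W/(Q + kV).
Q + kV = 1.256e+09 + 61·1.98e+06 = 1.377e+09 m³/yr.
C = 25400/1.377e+09 = 1.845e-05 kg/m³ = 0.01845 mg/L = 18.45 µg/L.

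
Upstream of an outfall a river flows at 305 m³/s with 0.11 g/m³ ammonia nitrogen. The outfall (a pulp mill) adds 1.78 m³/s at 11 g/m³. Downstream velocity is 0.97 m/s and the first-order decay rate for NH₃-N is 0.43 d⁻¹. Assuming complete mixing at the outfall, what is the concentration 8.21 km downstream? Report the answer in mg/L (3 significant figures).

After complete mixing, C₀ = (1.78·11 + 305·0.11) / 306.8 = 0.1732 mg/L.
Travel time t = 8210 m / 0.97 m/s = 8464 s = 0.09796 d.
C = 0.1732·exp(−0.43·0.09796) = 0.1732·0.9588 = 0.166 mg/L.

0.166 mg/L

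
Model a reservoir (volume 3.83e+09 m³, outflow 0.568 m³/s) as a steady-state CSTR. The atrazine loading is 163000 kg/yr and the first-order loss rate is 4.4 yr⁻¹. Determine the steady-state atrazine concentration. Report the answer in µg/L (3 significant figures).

9.66 µg/L

Outflow Q = 0.568 m³/s × 3.156e+07 s/yr = 1.792e+07 m³/yr.
Steady-state CSTR mass balance: W = Q·C + k·V·C, so C = W/(Q + kV).
Q + kV = 1.792e+07 + 4.4·3.83e+09 = 1.687e+10 m³/yr.
C = 163000/1.687e+10 = 9.662e-06 kg/m³ = 0.009662 mg/L = 9.662 µg/L.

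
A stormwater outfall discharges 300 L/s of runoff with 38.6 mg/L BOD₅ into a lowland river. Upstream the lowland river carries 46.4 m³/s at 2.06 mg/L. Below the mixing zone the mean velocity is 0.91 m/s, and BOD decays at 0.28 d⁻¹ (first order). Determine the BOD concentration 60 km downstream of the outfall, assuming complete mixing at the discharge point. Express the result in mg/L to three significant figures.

1.85 mg/L

300 L/s = 0.3 m³/s.
After complete mixing, C₀ = (0.3·38.6 + 46.4·2.06) / 46.7 = 2.295 mg/L.
Travel time t = 6e+04 m / 0.91 m/s = 6.593e+04 s = 0.7631 d.
C = 2.295·exp(−0.28·0.7631) = 2.295·0.8076 = 1.853 mg/L.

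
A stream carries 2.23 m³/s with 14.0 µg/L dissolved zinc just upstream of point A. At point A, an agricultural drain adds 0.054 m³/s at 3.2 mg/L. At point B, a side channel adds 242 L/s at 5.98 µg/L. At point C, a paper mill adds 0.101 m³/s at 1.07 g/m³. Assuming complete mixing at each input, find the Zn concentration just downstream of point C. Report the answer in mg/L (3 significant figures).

0.119 mg/L

14.0 µg/L = 0.014 mg/L.
After input A: C = (2.23·0.014 + 0.054·3.2) / 2.284 = 0.08933 mg/L.
242 L/s = 0.242 m³/s.
5.98 µg/L = 0.00598 mg/L.
After input B: C = (2.284·0.08933 + 0.242·0.00598) / 2.526 = 0.08134 mg/L.
After input C: C = (2.526·0.08134 + 0.101·1.07) / 2.627 = 0.1194 mg/L.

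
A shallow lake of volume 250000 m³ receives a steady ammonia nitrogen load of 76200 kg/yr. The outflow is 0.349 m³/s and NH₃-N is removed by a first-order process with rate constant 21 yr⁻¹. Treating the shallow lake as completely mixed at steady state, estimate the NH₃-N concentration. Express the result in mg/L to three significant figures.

4.69 mg/L

Outflow Q = 0.349 m³/s × 3.156e+07 s/yr = 1.101e+07 m³/yr.
Steady-state CSTR mass balance: W = Q·C + k·V·C, so C = W/(Q + kV).
Q + kV = 1.101e+07 + 21·250000 = 1.626e+07 m³/yr.
C = 76200/1.626e+07 = 0.004685 kg/m³ = 4.685 mg/L.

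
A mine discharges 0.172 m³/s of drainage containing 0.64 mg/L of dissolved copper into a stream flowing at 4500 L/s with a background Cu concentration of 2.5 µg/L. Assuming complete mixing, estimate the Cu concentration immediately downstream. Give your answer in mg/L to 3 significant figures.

0.0260 mg/L

4500 L/s = 4.5 m³/s.
2.5 µg/L = 0.0025 mg/L.
Conservation of mass across the mixing zone: C = (0.172·0.64 + 4.5·0.0025) / (0.172 + 4.5) = 0.1213/4.672 = 0.02597 mg/L.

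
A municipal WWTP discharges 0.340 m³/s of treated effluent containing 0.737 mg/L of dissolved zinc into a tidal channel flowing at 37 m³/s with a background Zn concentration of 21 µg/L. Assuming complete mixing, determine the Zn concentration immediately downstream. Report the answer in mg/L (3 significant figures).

21 µg/L = 0.021 mg/L.
Conservation of mass across the mixing zone: C = (0.34·0.737 + 37·0.021) / (0.34 + 37) = 1.028/37.34 = 0.02752 mg/L.

0.0275 mg/L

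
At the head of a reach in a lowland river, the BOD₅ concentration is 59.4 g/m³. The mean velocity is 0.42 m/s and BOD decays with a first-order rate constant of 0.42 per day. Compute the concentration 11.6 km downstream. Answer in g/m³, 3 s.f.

51.9 g/m³

Travel time t = 11.6 km / 0.42 m/s = 1.16e+04/0.42 = 2.762e+04 s = 0.3197 d.
First-order decay: C = 59.4·exp(−0.42·0.3197) = 59.4·0.8744 = 51.94 g/m³.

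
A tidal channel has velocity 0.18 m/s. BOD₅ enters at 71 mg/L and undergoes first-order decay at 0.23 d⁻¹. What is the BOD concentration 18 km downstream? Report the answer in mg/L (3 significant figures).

Travel time t = 18 km / 0.18 m/s = 1.8e+04/0.18 = 1e+05 s = 1.157 d.
First-order decay: C = 71·exp(−0.23·1.157) = 71·0.7663 = 54.41 mg/L.

54.4 mg/L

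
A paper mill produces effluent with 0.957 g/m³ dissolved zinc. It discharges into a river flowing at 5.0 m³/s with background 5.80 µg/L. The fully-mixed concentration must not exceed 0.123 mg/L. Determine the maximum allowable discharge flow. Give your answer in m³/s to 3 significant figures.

5.80 µg/L = 0.0058 mg/L.
Mass balance at complete mixing: C_std·(Q_w + Q_r) = Q_w·C_e + Q_r·C_b.
Rearranging, Q_w = Q_r·(C_std − C_b)/(C_e − C_std) = 5.0·(0.123 − 0.0058) / (0.957 − 0.123) = 0.7026 m³/s.

0.703 m³/s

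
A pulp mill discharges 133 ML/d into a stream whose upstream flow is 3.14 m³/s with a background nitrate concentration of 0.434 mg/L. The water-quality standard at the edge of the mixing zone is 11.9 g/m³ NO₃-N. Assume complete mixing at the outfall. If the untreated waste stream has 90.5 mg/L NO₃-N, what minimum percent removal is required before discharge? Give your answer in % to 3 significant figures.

133 ML/d = 1.539 m³/s.
Mass balance: 11.9·4.679 = 1.539·Cₑ + 3.14·0.434.
Cₑ = (55.68 − 1.363) / 1.539 = 35.29 mg/L.
Required removal = 1 − 35.29/90.5 = 61.01 %.

61.0 %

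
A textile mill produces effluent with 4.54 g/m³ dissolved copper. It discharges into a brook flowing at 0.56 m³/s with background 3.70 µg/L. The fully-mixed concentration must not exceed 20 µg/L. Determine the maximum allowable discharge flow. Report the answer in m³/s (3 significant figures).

3.70 µg/L = 0.0037 mg/L.
20 µg/L = 0.02 mg/L.
Mass balance at complete mixing: C_std·(Q_w + Q_r) = Q_w·C_e + Q_r·C_b.
Rearranging, Q_w = Q_r·(C_std − C_b)/(C_e − C_std) = 0.56·(0.02 − 0.0037) / (4.54 − 0.02) = 0.002019 m³/s.

0.00202 m³/s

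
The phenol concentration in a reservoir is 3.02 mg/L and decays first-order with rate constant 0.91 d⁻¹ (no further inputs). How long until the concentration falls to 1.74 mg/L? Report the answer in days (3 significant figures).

0.606 d

t = ln(C₀/C)/k = ln(3.02/1.74)/0.91 = 0.5514/0.91 = 0.6059 d.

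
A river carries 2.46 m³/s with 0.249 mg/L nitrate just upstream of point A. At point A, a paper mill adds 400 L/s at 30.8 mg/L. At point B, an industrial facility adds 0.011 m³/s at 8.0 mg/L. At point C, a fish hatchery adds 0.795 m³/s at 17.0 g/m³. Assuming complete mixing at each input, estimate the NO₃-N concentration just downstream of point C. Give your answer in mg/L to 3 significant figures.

7.24 mg/L

400 L/s = 0.4 m³/s.
After input A: C = (2.46·0.249 + 0.4·30.8) / 2.86 = 4.522 mg/L.
After input B: C = (2.86·4.522 + 0.011·8) / 2.871 = 4.535 mg/L.
After input C: C = (2.871·4.535 + 0.795·17) / 3.666 = 7.238 mg/L.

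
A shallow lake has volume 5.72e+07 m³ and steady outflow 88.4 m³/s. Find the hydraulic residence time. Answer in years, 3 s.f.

0.0205 yr

Q = 88.4 m³/s × 3.156e+07 s/yr = 2.79e+09 m³/yr.
Hydraulic residence time τ = V/Q = 5.72e+07/2.79e+09 = 0.0205 yr.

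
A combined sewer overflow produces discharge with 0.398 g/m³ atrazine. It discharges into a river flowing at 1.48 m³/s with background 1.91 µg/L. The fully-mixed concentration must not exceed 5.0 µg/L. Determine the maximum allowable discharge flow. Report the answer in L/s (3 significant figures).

1.91 µg/L = 0.00191 mg/L.
5.0 µg/L = 0.005 mg/L.
Mass balance at complete mixing: C_std·(Q_w + Q_r) = Q_w·C_e + Q_r·C_b.
Rearranging, Q_w = Q_r·(C_std − C_b)/(C_e − C_std) = 1.48·(0.005 − 0.00191) / (0.398 − 0.005) = 0.01164 m³/s.
= 11.64 L/s.

11.6 L/s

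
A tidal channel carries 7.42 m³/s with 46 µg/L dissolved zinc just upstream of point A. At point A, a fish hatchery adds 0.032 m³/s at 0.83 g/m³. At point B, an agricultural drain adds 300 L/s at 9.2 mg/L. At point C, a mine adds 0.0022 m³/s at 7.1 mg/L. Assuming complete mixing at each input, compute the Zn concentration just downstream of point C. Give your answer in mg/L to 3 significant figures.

46 µg/L = 0.046 mg/L.
After input A: C = (7.42·0.046 + 0.032·0.83) / 7.452 = 0.04937 mg/L.
300 L/s = 0.3 m³/s.
After input B: C = (7.452·0.04937 + 0.3·9.2) / 7.752 = 0.4035 mg/L.
After input C: C = (7.752·0.4035 + 0.0022·7.1) / 7.754 = 0.4054 mg/L.

0.405 mg/L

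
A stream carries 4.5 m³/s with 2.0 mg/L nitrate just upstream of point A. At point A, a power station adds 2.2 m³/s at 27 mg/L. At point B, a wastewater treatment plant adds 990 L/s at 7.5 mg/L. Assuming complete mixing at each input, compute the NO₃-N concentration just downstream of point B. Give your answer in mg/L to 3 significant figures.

After input A: C = (4.5·2 + 2.2·27) / 6.7 = 10.21 mg/L.
990 L/s = 0.99 m³/s.
After input B: C = (6.7·10.21 + 0.99·7.5) / 7.69 = 9.86 mg/L.

9.86 mg/L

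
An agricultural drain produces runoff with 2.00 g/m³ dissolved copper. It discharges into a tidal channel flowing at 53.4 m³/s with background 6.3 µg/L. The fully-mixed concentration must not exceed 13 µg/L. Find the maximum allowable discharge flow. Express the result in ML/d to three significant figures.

15.6 ML/d

6.3 µg/L = 0.0063 mg/L.
13 µg/L = 0.013 mg/L.
Mass balance at complete mixing: C_std·(Q_w + Q_r) = Q_w·C_e + Q_r·C_b.
Rearranging, Q_w = Q_r·(C_std − C_b)/(C_e − C_std) = 53.4·(0.013 − 0.0063) / (2 − 0.013) = 0.1801 m³/s.
= 15.56 ML/d.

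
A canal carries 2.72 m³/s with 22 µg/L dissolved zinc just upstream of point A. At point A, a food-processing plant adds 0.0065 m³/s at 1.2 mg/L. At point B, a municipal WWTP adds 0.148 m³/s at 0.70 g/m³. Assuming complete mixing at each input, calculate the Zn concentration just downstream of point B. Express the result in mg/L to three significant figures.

0.0596 mg/L

22 µg/L = 0.022 mg/L.
After input A: C = (2.72·0.022 + 0.0065·1.2) / 2.727 = 0.02481 mg/L.
After input B: C = (2.727·0.02481 + 0.148·0.7) / 2.875 = 0.05957 mg/L.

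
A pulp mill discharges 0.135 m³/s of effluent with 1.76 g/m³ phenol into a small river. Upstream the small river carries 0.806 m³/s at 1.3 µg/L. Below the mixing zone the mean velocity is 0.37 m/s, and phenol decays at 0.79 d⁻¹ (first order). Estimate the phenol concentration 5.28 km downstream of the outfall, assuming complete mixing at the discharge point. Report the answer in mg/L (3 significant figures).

0.223 mg/L

1.3 µg/L = 0.0013 mg/L.
After complete mixing, C₀ = (0.135·1.76 + 0.806·0.0013) / 0.941 = 0.2536 mg/L.
Travel time t = 5280 m / 0.37 m/s = 1.427e+04 s = 0.1652 d.
C = 0.2536·exp(−0.79·0.1652) = 0.2536·0.8777 = 0.2226 mg/L.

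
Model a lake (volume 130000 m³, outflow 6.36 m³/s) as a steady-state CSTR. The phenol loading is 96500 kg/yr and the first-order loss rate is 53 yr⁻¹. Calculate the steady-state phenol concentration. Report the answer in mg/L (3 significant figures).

Outflow Q = 6.36 m³/s × 3.156e+07 s/yr = 2.007e+08 m³/yr.
Steady-state CSTR mass balance: W = Q·C + k·V·C, so C = W/(Q + kV).
Q + kV = 2.007e+08 + 53·130000 = 2.076e+08 m³/yr.
C = 96500/2.076e+08 = 0.0004648 kg/m³ = 0.4648 mg/L.

0.465 mg/L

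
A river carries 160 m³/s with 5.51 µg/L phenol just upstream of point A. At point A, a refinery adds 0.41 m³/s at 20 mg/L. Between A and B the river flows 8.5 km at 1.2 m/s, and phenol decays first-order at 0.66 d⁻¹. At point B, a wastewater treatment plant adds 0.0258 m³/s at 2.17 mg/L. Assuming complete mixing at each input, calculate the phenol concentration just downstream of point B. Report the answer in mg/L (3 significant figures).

5.51 µg/L = 0.00551 mg/L.
After input A: C = (160·0.00551 + 0.41·20) / 160.4 = 0.05661 mg/L.
Over the 8.5 km reach to input B (t = 7083 s = 0.08198 d), decay gives C = 0.05661·exp(−0.66·0.08198) = 0.05363 mg/L.
After input B: C = (160.4·0.05363 + 0.0258·2.17) / 160.4 = 0.05397 mg/L.

0.0540 mg/L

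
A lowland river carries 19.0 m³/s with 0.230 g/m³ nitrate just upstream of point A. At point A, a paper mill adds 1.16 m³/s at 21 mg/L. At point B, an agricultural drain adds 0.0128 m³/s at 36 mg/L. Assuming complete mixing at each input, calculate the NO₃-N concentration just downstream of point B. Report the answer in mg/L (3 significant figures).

After input A: C = (19·0.23 + 1.16·21) / 20.16 = 1.425 mg/L.
After input B: C = (20.16·1.425 + 0.0128·36) / 20.17 = 1.447 mg/L.

1.45 mg/L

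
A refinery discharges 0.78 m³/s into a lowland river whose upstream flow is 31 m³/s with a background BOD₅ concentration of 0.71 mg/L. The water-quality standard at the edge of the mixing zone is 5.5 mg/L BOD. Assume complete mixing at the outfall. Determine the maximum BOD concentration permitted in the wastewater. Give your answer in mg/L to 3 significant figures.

196 mg/L

Mass balance: 5.5·31.78 = 0.78·Cₑ + 31·0.71.
Cₑ = (174.8 − 22.01) / 0.78 = 195.9 mg/L.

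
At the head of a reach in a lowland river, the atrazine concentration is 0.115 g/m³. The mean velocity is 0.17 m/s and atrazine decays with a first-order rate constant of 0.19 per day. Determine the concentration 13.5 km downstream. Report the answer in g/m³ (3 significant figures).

0.0966 g/m³

Travel time t = 13.5 km / 0.17 m/s = 1.35e+04/0.17 = 7.941e+04 s = 0.9191 d.
First-order decay: C = 0.115·exp(−0.19·0.9191) = 0.115·0.8398 = 0.09657 g/m³.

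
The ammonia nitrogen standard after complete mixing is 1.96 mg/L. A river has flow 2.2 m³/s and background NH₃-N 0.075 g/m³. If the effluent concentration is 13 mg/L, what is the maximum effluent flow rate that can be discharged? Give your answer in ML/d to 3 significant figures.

32.5 ML/d

Mass balance at complete mixing: C_std·(Q_w + Q_r) = Q_w·C_e + Q_r·C_b.
Rearranging, Q_w = Q_r·(C_std − C_b)/(C_e − C_std) = 2.2·(1.96 − 0.075) / (13 − 1.96) = 0.3756 m³/s.
= 32.45 ML/d.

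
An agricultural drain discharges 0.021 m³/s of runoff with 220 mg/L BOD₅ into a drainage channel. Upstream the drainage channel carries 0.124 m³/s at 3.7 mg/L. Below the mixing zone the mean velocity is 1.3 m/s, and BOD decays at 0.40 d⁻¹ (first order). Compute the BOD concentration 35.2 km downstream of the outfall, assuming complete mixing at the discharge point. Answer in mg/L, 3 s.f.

After complete mixing, C₀ = (0.021·220 + 0.124·3.7) / 0.145 = 35.03 mg/L.
Travel time t = 3.52e+04 m / 1.3 m/s = 2.708e+04 s = 0.3134 d.
C = 35.03·exp(−0.40·0.3134) = 35.03·0.8822 = 30.9 mg/L.

30.9 mg/L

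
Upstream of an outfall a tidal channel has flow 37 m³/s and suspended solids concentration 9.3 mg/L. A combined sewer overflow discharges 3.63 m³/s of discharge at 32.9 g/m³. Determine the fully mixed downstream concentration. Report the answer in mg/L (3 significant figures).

Conservation of mass across the mixing zone: C = (3.63·32.9 + 37·9.3) / (3.63 + 37) = 463.5/40.63 = 11.41 mg/L.

11.4 mg/L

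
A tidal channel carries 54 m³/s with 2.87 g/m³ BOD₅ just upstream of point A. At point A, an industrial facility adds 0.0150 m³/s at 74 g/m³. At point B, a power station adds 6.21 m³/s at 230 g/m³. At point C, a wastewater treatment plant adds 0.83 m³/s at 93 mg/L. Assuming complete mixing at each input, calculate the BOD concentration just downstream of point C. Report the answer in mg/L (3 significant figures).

27.2 mg/L

After input A: C = (54·2.87 + 0.015·74) / 54.02 = 2.89 mg/L.
After input B: C = (54.02·2.89 + 6.21·230) / 60.23 = 26.31 mg/L.
After input C: C = (60.23·26.31 + 0.83·93) / 61.05 = 27.21 mg/L.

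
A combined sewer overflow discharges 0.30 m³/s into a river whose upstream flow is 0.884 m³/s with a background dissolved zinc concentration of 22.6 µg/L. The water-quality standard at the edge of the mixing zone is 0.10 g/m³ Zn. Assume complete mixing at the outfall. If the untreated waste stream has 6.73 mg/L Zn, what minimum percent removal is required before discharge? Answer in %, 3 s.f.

22.6 µg/L = 0.0226 mg/L.
Mass balance: 0.1·1.184 = 0.3·Cₑ + 0.884·0.0226.
Cₑ = (0.1184 − 0.01998) / 0.3 = 0.3281 mg/L.
Required removal = 1 − 0.3281/6.73 = 95.13 %.

95.1 %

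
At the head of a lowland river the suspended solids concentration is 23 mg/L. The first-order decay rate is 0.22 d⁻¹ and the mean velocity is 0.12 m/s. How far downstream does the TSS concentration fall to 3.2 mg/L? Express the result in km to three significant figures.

93.0 km

From C = C₀·e^(−kt), t = ln(C₀/C)/k = ln(23/3.2)/0.22 = 1.972/0.22 = 8.965 d.
Distance = v·t = 0.12 m/s × 7.746e+05 s = 9.295e+04 m = 92.95 km.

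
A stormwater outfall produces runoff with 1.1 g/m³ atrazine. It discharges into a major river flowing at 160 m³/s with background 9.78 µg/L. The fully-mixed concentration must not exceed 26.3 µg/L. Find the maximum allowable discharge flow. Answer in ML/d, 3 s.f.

213 ML/d

9.78 µg/L = 0.00978 mg/L.
26.3 µg/L = 0.0263 mg/L.
Mass balance at complete mixing: C_std·(Q_w + Q_r) = Q_w·C_e + Q_r·C_b.
Rearranging, Q_w = Q_r·(C_std − C_b)/(C_e − C_std) = 160·(0.0263 − 0.00978) / (1.1 − 0.0263) = 2.462 m³/s.
= 212.7 ML/d.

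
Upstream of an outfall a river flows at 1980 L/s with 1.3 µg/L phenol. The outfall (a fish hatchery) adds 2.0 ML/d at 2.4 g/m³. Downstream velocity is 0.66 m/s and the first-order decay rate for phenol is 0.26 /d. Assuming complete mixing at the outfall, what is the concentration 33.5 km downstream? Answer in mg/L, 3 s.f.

2.0 ML/d = 0.02315 m³/s.
1980 L/s = 1.98 m³/s.
1.3 µg/L = 0.0013 mg/L.
After complete mixing, C₀ = (0.02315·2.4 + 1.98·0.0013) / 2.003 = 0.02902 mg/L.
Travel time t = 3.35e+04 m / 0.66 m/s = 5.076e+04 s = 0.5875 d.
C = 0.02902·exp(−0.26·0.5875) = 0.02902·0.8584 = 0.02491 mg/L.

0.0249 mg/L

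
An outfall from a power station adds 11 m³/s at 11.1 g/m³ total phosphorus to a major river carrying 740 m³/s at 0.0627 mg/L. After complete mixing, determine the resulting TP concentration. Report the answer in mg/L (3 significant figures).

By mass balance at complete mixing, C = (11·11.1 + 740·0.0627) / (11 + 740) = 168.5/751 = 0.2244 mg/L.

0.224 mg/L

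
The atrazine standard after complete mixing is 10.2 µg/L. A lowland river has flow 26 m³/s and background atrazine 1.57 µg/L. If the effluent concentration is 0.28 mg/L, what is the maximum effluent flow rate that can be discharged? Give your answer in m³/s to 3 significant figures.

1.57 µg/L = 0.00157 mg/L.
10.2 µg/L = 0.0102 mg/L.
Mass balance at complete mixing: C_std·(Q_w + Q_r) = Q_w·C_e + Q_r·C_b.
Rearranging, Q_w = Q_r·(C_std − C_b)/(C_e − C_std) = 26·(0.0102 − 0.00157) / (0.28 − 0.0102) = 0.8317 m³/s.

0.832 m³/s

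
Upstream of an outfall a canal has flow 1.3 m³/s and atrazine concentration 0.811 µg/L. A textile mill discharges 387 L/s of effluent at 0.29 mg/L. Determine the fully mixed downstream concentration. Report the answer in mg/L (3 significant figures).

0.0672 mg/L

387 L/s = 0.387 m³/s.
0.811 µg/L = 0.000811 mg/L.
Conservation of mass across the mixing zone: C = (0.387·0.29 + 1.3·0.000811) / (0.387 + 1.3) = 0.1133/1.687 = 0.06715 mg/L.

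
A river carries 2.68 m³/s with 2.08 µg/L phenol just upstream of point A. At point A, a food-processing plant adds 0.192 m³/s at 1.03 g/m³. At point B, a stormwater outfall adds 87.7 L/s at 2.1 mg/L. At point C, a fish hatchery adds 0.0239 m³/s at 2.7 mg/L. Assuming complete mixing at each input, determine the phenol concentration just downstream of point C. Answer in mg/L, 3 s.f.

2.08 µg/L = 0.00208 mg/L.
After input A: C = (2.68·0.00208 + 0.192·1.03) / 2.872 = 0.0708 mg/L.
87.7 L/s = 0.0877 m³/s.
After input B: C = (2.872·0.0708 + 0.0877·2.1) / 2.96 = 0.1309 mg/L.
After input C: C = (2.96·0.1309 + 0.0239·2.7) / 2.984 = 0.1515 mg/L.

0.152 mg/L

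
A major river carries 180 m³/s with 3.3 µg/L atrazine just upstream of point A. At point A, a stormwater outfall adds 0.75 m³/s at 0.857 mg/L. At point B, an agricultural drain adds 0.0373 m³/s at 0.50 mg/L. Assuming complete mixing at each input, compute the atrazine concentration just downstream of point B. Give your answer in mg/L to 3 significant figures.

3.3 µg/L = 0.0033 mg/L.
After input A: C = (180·0.0033 + 0.75·0.857) / 180.8 = 0.006842 mg/L.
After input B: C = (180.8·0.006842 + 0.0373·0.5) / 180.8 = 0.006944 mg/L.

0.00694 mg/L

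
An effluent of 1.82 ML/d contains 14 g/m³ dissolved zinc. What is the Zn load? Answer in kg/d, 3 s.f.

25.5 kg/d

1.82 ML/d = 0.02106 m³/s.
Mass flux = Q·C = 0.02106 m³/s × 14 g/m³ = 0.2949 g/s.
= 0.2949 g/s × 86.4 = 25.48 kg/d.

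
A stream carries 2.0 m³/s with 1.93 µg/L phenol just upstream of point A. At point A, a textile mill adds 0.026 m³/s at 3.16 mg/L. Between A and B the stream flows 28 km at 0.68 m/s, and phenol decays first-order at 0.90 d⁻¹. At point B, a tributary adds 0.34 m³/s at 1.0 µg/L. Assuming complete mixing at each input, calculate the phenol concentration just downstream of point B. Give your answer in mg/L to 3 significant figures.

1.93 µg/L = 0.00193 mg/L.
After input A: C = (2·0.00193 + 0.026·3.16) / 2.026 = 0.04246 mg/L.
Over the 28 km reach to input B (t = 4.118e+04 s = 0.4766 d), decay gives C = 0.04246·exp(−0.90·0.4766) = 0.02765 mg/L.
1.0 µg/L = 0.001 mg/L.
After input B: C = (2.026·0.02765 + 0.34·0.001) / 2.366 = 0.02382 mg/L.

0.0238 mg/L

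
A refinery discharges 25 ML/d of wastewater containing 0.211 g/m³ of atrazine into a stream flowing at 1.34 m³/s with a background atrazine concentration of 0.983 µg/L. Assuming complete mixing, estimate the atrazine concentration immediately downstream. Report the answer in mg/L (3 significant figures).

0.0383 mg/L

25 ML/d = 0.2894 m³/s.
0.983 µg/L = 0.000983 mg/L.
By mass balance at complete mixing, C = (0.2894·0.211 + 1.34·0.000983) / (0.2894 + 1.34) = 0.06237/1.629 = 0.03828 mg/L.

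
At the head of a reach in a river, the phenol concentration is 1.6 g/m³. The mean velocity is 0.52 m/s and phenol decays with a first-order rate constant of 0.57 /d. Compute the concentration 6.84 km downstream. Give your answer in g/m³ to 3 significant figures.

Travel time t = 6.84 km / 0.52 m/s = 6840/0.52 = 1.315e+04 s = 0.1522 d.
First-order decay: C = 1.6·exp(−0.57·0.1522) = 1.6·0.9169 = 1.467 g/m³.

1.47 g/m³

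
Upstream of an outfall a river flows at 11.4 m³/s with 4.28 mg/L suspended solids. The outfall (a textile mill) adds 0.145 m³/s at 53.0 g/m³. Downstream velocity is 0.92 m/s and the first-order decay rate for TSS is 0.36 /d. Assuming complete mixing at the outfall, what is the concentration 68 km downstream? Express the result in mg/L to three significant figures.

3.60 mg/L

After complete mixing, C₀ = (0.145·53 + 11.4·4.28) / 11.54 = 4.892 mg/L.
Travel time t = 6.8e+04 m / 0.92 m/s = 7.391e+04 s = 0.8555 d.
C = 4.892·exp(−0.36·0.8555) = 4.892·0.7349 = 3.595 mg/L.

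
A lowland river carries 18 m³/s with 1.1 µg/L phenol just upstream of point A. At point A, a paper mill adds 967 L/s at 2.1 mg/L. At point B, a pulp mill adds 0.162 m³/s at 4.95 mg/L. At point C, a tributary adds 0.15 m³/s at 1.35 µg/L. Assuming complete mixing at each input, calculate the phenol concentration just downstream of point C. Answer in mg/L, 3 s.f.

1.1 µg/L = 0.0011 mg/L.
967 L/s = 0.967 m³/s.
After input A: C = (18·0.0011 + 0.967·2.1) / 18.97 = 0.1081 mg/L.
After input B: C = (18.97·0.1081 + 0.162·4.95) / 19.13 = 0.1491 mg/L.
1.35 µg/L = 0.00135 mg/L.
After input C: C = (19.13·0.1491 + 0.15·0.00135) / 19.28 = 0.148 mg/L.

0.148 mg/L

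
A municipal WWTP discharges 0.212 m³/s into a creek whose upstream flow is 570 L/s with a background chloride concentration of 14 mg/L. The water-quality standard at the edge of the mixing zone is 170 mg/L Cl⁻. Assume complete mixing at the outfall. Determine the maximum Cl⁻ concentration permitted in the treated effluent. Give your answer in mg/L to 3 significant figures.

570 L/s = 0.57 m³/s.
Mass balance: 170·0.782 = 0.212·Cₑ + 0.57·14.
Cₑ = (132.9 − 7.98) / 0.212 = 589.4 mg/L.

589 mg/L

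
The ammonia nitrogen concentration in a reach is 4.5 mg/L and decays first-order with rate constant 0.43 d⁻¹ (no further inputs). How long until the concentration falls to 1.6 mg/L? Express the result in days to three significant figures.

2.40 d

t = ln(C₀/C)/k = ln(4.5/1.6)/0.43 = 1.034/0.43 = 2.405 d.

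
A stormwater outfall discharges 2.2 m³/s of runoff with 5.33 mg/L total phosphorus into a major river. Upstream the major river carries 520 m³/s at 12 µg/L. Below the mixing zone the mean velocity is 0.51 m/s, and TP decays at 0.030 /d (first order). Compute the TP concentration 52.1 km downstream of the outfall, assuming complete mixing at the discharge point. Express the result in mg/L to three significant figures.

0.0332 mg/L

12 µg/L = 0.012 mg/L.
After complete mixing, C₀ = (2.2·5.33 + 520·0.012) / 522.2 = 0.0344 mg/L.
Travel time t = 5.21e+04 m / 0.51 m/s = 1.022e+05 s = 1.182 d.
C = 0.0344·exp(−0.030·1.182) = 0.0344·0.9652 = 0.03321 mg/L.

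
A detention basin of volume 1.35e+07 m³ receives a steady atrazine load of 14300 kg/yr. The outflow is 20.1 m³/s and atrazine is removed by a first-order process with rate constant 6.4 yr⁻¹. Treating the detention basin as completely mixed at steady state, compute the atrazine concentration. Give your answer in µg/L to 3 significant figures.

Outflow Q = 20.1 m³/s × 3.156e+07 s/yr = 6.343e+08 m³/yr.
Steady-state CSTR mass balance: W = Q·C + k·V·C, so C = W/(Q + kV).
Q + kV = 6.343e+08 + 6.4·1.35e+07 = 7.207e+08 m³/yr.
C = 14300/7.207e+08 = 1.984e-05 kg/m³ = 0.01984 mg/L = 19.84 µg/L.

19.8 µg/L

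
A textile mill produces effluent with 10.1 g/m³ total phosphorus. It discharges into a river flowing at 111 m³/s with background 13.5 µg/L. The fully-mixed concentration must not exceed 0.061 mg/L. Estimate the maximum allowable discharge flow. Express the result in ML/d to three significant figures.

45.4 ML/d

13.5 µg/L = 0.0135 mg/L.
Mass balance at complete mixing: C_std·(Q_w + Q_r) = Q_w·C_e + Q_r·C_b.
Rearranging, Q_w = Q_r·(C_std − C_b)/(C_e − C_std) = 111·(0.061 − 0.0135) / (10.1 − 0.061) = 0.5252 m³/s.
= 45.38 ML/d.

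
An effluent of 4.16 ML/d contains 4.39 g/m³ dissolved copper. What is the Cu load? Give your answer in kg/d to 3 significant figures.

4.16 ML/d = 0.04815 m³/s.
Mass flux = Q·C = 0.04815 m³/s × 4.39 g/m³ = 0.2114 g/s.
= 0.2114 g/s × 86.4 = 18.26 kg/d.

18.3 kg/d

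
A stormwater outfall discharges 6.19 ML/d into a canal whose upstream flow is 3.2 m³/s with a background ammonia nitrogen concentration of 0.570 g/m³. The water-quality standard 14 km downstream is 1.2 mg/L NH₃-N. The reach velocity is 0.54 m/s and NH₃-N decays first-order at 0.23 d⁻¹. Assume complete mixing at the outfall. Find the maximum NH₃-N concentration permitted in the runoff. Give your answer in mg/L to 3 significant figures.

6.19 ML/d = 0.07164 m³/s.
Travel time to the compliance point: t = 1.4e+04/0.54 = 2.593e+04 s = 0.3001 d; decay factor exp(−0.23·0.3001) = 0.9333.
So the concentration just after mixing may be at most 1.2/0.9333 = 1.286 mg/L.
Mass balance: 1.286·3.272 = 0.07164·Cₑ + 3.2·0.57.
Cₑ = (4.206 − 1.824) / 0.07164 = 33.25 mg/L.

33.3 mg/L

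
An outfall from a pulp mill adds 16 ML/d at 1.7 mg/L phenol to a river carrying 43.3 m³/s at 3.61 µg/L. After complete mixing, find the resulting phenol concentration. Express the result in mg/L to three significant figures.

0.0108 mg/L

16 ML/d = 0.1852 m³/s.
3.61 µg/L = 0.00361 mg/L.
Flow-weighted mixing gives C = (0.1852·1.7 + 43.3·0.00361) / (0.1852 + 43.3) = 0.4711/43.49 = 0.01083 mg/L.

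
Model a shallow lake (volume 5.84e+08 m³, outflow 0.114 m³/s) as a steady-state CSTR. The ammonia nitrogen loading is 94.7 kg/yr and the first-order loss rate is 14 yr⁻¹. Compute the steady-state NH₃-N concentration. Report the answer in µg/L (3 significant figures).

0.0116 µg/L

Outflow Q = 0.114 m³/s × 3.156e+07 s/yr = 3.598e+06 m³/yr.
Steady-state CSTR mass balance: W = Q·C + k·V·C, so C = W/(Q + kV).
Q + kV = 3.598e+06 + 14·5.84e+08 = 8.18e+09 m³/yr.
C = 94.7/8.18e+09 = 1.158e-08 kg/m³ = 1.158e-05 mg/L = 0.01158 µg/L.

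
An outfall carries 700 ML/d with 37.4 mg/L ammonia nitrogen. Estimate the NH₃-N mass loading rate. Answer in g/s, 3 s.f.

303 g/s

700 ML/d = 8.102 m³/s.
Mass flux = Q·C = 8.102 m³/s × 37.4 g/m³ = 303 g/s.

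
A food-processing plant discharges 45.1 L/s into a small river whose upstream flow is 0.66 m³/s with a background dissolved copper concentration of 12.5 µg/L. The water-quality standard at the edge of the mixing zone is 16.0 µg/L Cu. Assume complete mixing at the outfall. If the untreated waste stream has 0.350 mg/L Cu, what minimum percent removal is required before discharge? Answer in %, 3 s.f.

45.1 L/s = 0.0451 m³/s.
12.5 µg/L = 0.0125 mg/L.
16.0 µg/L = 0.016 mg/L.
Mass balance: 0.016·0.7051 = 0.0451·Cₑ + 0.66·0.0125.
Cₑ = (0.01128 − 0.00825) / 0.0451 = 0.06722 mg/L.
Required removal = 1 − 0.06722/0.350 = 80.79 %.

80.8 %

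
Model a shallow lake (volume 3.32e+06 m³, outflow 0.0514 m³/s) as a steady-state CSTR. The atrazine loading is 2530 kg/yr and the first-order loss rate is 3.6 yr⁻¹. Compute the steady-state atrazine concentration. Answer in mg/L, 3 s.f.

Outflow Q = 0.0514 m³/s × 3.156e+07 s/yr = 1.622e+06 m³/yr.
Steady-state CSTR mass balance: W = Q·C + k·V·C, so C = W/(Q + kV).
Q + kV = 1.622e+06 + 3.6·3.32e+06 = 1.357e+07 m³/yr.
C = 2530/1.357e+07 = 0.0001864 kg/m³ = 0.1864 mg/L.

0.186 mg/L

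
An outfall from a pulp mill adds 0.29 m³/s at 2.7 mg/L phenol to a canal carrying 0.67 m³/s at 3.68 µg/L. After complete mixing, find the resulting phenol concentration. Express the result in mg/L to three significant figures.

0.818 mg/L

3.68 µg/L = 0.00368 mg/L.
By mass balance at complete mixing, C = (0.29·2.7 + 0.67·0.00368) / (0.29 + 0.67) = 0.7855/0.96 = 0.8182 mg/L.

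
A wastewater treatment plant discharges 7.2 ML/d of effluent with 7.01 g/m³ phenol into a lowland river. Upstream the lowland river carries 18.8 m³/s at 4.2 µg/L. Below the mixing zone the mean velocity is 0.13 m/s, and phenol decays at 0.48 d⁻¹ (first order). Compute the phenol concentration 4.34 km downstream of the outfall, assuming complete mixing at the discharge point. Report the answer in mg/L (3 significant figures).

7.2 ML/d = 0.08333 m³/s.
4.2 µg/L = 0.0042 mg/L.
After complete mixing, C₀ = (0.08333·7.01 + 18.8·0.0042) / 18.88 = 0.03512 mg/L.
Travel time t = 4340 m / 0.13 m/s = 3.338e+04 s = 0.3864 d.
C = 0.03512·exp(−0.48·0.3864) = 0.03512·0.8307 = 0.02917 mg/L.

0.0292 mg/L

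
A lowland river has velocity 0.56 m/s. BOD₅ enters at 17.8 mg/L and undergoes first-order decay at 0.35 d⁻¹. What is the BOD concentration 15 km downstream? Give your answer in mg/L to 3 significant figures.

16.0 mg/L

Travel time t = 15 km / 0.56 m/s = 1.5e+04/0.56 = 2.679e+04 s = 0.31 d.
First-order decay: C = 17.8·exp(−0.35·0.31) = 17.8·0.8972 = 15.97 mg/L.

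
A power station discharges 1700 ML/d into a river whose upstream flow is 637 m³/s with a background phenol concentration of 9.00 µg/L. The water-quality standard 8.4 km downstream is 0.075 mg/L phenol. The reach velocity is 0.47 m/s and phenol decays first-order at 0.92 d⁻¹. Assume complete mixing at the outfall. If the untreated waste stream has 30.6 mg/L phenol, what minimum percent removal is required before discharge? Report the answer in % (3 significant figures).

91.1 %

1700 ML/d = 19.68 m³/s.
9.00 µg/L = 0.009 mg/L.
Travel time to the compliance point: t = 8400/0.47 = 1.787e+04 s = 0.2069 d; decay factor exp(−0.92·0.2069) = 0.8267.
So the concentration just after mixing may be at most 0.075/0.8267 = 0.09072 mg/L.
Mass balance: 0.09072·656.7 = 19.68·Cₑ + 637·0.009.
Cₑ = (59.57 − 5.733) / 19.68 = 2.736 mg/L.
Required removal = 1 − 2.736/30.6 = 91.06 %.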